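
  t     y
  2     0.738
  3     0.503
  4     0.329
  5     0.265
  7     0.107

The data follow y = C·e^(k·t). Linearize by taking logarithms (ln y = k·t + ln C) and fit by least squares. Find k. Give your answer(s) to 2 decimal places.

k = -0.38

Let Y = ln y. Fitting Y = k·t + ln C by least squares:
Sums: Σt = 21.0000, Σ(t)² = 103.0000, Σln y = -5.6656, Σt·ln y = -29.4005.
Normal system: [[103.0000, 21.0000]; [21.0000, 5]]·[k, ln C]ᵀ = [-29.4005, -5.6656]ᵀ.
Δ = 103.0000·5 − (21.0000)² = 74.0000; k = (-29.4005·5 − 21.0000·-5.6656)/74.0000 = -0.37871, ln C = (103.0000·-5.6656 − 21.0000·-29.4005)/74.0000 = 0.45745.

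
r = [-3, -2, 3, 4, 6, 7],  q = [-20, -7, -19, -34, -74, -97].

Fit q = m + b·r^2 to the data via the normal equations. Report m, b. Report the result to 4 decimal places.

From the data, Σ1 = 6, Σr^2 = 123, Σr^2·r^2 = 4131.
Moment sums: Σq = -251, Σr^2·q = -8340.
MᵀM·[m, b]ᵀ = Mᵀq becomes [[6, 123]; [123, 4131]]·[m, b]ᵀ = [-251, -8340]ᵀ.
Δ = 6·4131 − 123² = 9657.
m = ((-251)·4131 − 123·(-8340))/9657 = -1229/1073; b = (6·(-8340) − 123·(-251))/9657 = -6389/3219.

m = -1.1454, b = -1.9848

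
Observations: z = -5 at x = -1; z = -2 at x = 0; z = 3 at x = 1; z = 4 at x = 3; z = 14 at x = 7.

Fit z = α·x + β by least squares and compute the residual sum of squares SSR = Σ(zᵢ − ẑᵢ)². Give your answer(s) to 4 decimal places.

SSR = 8.3000

Forming AᵀA = [[60, 10]; [10, 5]] and Aᵀz = [118, 14]ᵀ gives AᵀA·[α, β]ᵀ = Aᵀz.
Δ = 60·5 − 10² = 200.
α = (118·5 − 10·14)/200 = 9/4; β = (60·14 − 10·118)/200 = -17/10.
Residuals: -21/20, -3/10, 49/20, -21/20, -1/20; SSR = 83/10.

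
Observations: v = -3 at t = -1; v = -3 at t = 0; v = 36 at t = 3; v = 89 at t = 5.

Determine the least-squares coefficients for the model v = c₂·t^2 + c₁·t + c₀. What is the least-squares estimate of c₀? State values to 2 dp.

c₀ = -2.25

Entries of MᵀM: Σt^2·t^2 = 707, Σt^2·t = 151, Σt^2 = 35, Σt·t = 35, Σt = 7, Σ1 = 4.
For Mᵀv: Σt^2·v = 2546, Σt·v = 556, Σv = 119.
Normal equations: [[707, 151, 35]; [151, 35, 7]; [35, 7, 4]]·[c₂, c₁, c₀]ᵀ = [2546, 556, 119]ᵀ.
Row-reducing yields c₂ = 2015/708, c₁ = 2873/708, c₀ = -133/59.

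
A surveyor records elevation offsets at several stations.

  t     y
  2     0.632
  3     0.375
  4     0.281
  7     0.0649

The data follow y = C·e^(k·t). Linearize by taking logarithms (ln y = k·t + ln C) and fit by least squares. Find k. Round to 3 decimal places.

With ln yᵢ as the transformed response and tᵢ as the regressor:
XᵀX = [[78.0000, 16.0000]; [16.0000, 4]], rhs = [-28.0822, -5.4440]ᵀ  (here Σt = 16.0000, Σ(t)² = 78.0000, Σln y = -5.4440, Σt·ln y = -28.0822).
Solving (det = 56.0000): k = -0.45044, ln C = 0.44076.

k = -0.450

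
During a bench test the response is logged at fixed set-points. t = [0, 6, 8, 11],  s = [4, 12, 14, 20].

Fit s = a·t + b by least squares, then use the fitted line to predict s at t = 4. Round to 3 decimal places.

ŝ = 9.320

Sums needed: Σt·t = 221, Σt = 25, Σ1 = 4.
For Xᵀs: Σt·s = 404, Σs = 50.
So XᵀX·[a, b]ᵀ = Xᵀs: [[221, 25]; [25, 4]]·[a, b]ᵀ = [404, 50]ᵀ.
det = 221·4 − 25² = 259.
a = (404·4 − 25·50)/259 = 366/259; b = (221·50 − 25·404)/259 = 950/259.
At t = 4: ŝ = (366/259)·(4) + (950/259)·(1) = 2414/259.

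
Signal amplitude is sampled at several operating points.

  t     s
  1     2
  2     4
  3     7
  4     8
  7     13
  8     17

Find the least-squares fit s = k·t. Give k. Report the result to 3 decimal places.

Sums needed: Σt·t = 143.
For Xᵀs: Σt·s = 290.
Normal equations: [[143]]·[k]ᵀ = [290]ᵀ.
k = 290/143 = 2.02797.

k = 2.028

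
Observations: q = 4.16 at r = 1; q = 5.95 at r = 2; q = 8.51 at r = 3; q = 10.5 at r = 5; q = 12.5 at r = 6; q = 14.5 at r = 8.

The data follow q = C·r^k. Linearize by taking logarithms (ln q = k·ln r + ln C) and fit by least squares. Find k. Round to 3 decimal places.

With ln qᵢ as the transformed response and ln rᵢ as the regressor:
AᵀA = [[11.8122, 7.2724]; [7.2724, 6]], rhs = [17.4592, 12.9014]ᵀ  (here Σln r = 7.2724, Σ(ln r)² = 11.8122, Σln q = 12.9014, Σln r·ln q = 17.4592).
Δ = 11.8122·6 − (7.2724)² = 17.9853; k = (17.4592·6 − 7.2724·12.9014)/17.9853 = 0.60777, ln C = (11.8122·12.9014 − 7.2724·17.4592)/17.9853 = 1.41357.

k = 0.608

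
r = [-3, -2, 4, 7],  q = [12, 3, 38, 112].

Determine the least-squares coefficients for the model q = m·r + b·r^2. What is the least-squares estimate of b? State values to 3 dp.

b = 1.992

Setting ∂/∂m … = 0 gives: 78·m + 372·b = 894;  372·m + 2754·b = 6216.
(Σr·r = 78, Σr·r^2 = 372, Σr^2·r^2 = 2754, Σr·q = 894, Σr^2·q = 6216.)
det = 78·2754 − 372² = 76428.
m = (894·2754 − 372·6216)/76428 = 4159/2123; b = (78·6216 − 372·894)/76428 = 4230/2123.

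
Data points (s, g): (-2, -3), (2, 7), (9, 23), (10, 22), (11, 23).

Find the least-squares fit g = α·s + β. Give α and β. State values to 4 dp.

α = 2.0615, β = 2.0308

With design matrix M, MᵀM = [[310, 30]; [30, 5]] and Mᵀg = [700, 72]ᵀ.
Eliminating β: 5·(row 1) − 30·(row 2) gives 650·α = 5·700 − 30·72 = 1340, so α = 134/65.
Then β = (72 − 30·(134/65))/5 = 132/65.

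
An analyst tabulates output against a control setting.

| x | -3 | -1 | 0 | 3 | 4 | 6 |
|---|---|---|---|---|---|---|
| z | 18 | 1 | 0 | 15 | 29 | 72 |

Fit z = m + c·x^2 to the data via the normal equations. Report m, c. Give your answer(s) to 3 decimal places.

From the data, Σ1 = 6, Σx^2 = 71, Σx^2·x^2 = 1715.
Right-hand side: Σz = 135, Σx^2·z = 3354.
AᵀA·[m, c]ᵀ = Aᵀz becomes [[6, 71]; [71, 1715]]·[m, c]ᵀ = [135, 3354]ᵀ.
Eliminating c: 1715·(row 1) − 71·(row 2) gives 5249·m = 1715·135 − 71·3354 = -6609, so m = -6609/5249.
Then c = (3354 − 71·(-6609/5249))/1715 = 10539/5249.

m = -1.259, c = 2.008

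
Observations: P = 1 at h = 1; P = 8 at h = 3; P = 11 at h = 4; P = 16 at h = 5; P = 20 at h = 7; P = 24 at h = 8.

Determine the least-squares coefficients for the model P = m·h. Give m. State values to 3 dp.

m = 2.933

Normal-equation sums: Σh·h = 164.
And Σh·P = 481.
Normal equations: [[164]]·[m]ᵀ = [481]ᵀ.
m = 481/164 = 2.93293.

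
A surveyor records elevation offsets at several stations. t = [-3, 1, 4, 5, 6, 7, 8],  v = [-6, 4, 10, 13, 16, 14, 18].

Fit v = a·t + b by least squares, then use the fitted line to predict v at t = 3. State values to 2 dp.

The normal system XᵀX·[a, b]ᵀ = Xᵀv is [[200, 28]; [28, 7]]·[a, b]ᵀ = [465, 69]ᵀ.
Δ = 200·7 − 28² = 616.
a = (465·7 − 28·69)/616 = 189/88; b = (200·69 − 28·465)/616 = 195/154.
At t = 3: v̂ = (189/88)·(3) + (195/154)·(1) = 4749/616.

v̂ = 7.71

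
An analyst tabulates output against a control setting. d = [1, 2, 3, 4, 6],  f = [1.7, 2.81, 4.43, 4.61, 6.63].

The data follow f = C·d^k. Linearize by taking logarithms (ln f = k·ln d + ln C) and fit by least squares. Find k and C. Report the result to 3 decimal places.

k = 0.759, C = 1.716

Linearized form: ln f = k·ln d + ln C. From the 5 transformed points,
XᵀX = [[6.8196, 4.9698]; [4.9698, 5]], rhs = [7.8592, 6.4720]ᵀ  (here Σln d = 4.9698, Σ(ln d)² = 6.8196, Σln f = 6.4720, Σln d·ln f = 7.8592).
Δ = 6.8196·5 − (4.9698)² = 9.3990; k = (7.8592·5 − 4.9698·6.4720)/9.3990 = 0.75871, ln C = (6.8196·6.4720 − 4.9698·7.8592)/9.3990 = 0.54028, so C = exp(0.54028) = 1.71649.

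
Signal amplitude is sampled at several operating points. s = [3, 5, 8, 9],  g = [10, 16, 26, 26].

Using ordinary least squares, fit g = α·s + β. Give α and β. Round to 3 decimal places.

α = 2.835, β = 1.780

Sums needed: Σs·s = 179, Σs = 25, Σ1 = 4.
Right-hand side: Σs·g = 552, Σg = 78.
So AᵀA·[α, β]ᵀ = Aᵀg: [[179, 25]; [25, 4]]·[α, β]ᵀ = [552, 78]ᵀ.
det = 179·4 − 25² = 91.
α = (552·4 − 25·78)/91 = 258/91; β = (179·78 − 25·552)/91 = 162/91.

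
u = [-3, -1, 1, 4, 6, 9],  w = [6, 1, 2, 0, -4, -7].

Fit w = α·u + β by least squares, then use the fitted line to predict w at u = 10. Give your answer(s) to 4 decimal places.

Compute the Gram sums: Σu·u = 144, Σu = 16, Σ1 = 6.
Moment sums: Σu·w = -104, Σw = -2.
XᵀX·[α, β]ᵀ = Xᵀw becomes [[144, 16]; [16, 6]]·[α, β]ᵀ = [-104, -2]ᵀ.
det = 144·6 − 16² = 608.
α = ((-104)·6 − 16·(-2))/608 = -37/38; β = (144·(-2) − 16·(-104))/608 = 43/19.
At u = 10: ŵ = (-37/38)·(10) + (43/19)·(1) = -142/19.

ŵ = -7.4737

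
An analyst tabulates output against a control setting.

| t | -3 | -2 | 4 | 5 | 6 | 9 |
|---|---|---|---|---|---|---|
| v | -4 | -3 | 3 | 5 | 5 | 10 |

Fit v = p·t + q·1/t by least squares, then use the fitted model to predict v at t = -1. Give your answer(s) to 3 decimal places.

From the data, Σt·t = 171, Σt·1/t = 6, Σ1/t·1/t = 16321/32400.
And Σt·v = 175, Σ1/t·v = 235/36.
Normal equations: [[171, 6]; [6, 16321/32400]]·[p, q]ᵀ = [175, 235/36]ᵀ.
Δ = 171·(16321/32400) − 6² = 180499/3600.
p = (175·(16321/32400) − 6·(235/36))/(180499/3600) = 1587175/1624491; q = (171·(235/36) − 6·175)/(180499/3600) = 238500/180499.
At t = -1: v̂ = (1587175/1624491)·(-1) + (238500/180499)·(-1) = -339425/147681.

v̂ = -2.298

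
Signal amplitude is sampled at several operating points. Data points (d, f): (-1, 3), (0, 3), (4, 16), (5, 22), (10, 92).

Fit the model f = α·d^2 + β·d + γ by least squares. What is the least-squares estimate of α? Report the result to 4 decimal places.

α = 0.9546

Forming MᵀM = [[10882, 1188, 142]; [1188, 142, 18]; [142, 18, 5]] and Mᵀf = [10009, 1091, 136]ᵀ gives MᵀM·[α, β, γ]ᵀ = Mᵀf.
Solving the 3×3 system (Gaussian elimination) gives α = 6749/7070, β = -4091/7070, γ = 1536/707.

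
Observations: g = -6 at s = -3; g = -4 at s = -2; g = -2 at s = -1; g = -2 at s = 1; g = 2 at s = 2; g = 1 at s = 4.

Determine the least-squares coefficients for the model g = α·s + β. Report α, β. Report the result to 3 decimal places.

Setting ∂/∂α … = 0 gives: 35·α + 1·β = 34;  1·α + 6·β = -11.
(Σs·s = 35, Σs = 1, Σ1 = 6, Σs·g = 34, Σg = -11.)
Δ = 35·6 − 1² = 209.
α = (34·6 − 1·(-11))/209 = 215/209; β = (35·(-11) − 1·34)/209 = -419/209.

α = 1.029, β = -2.005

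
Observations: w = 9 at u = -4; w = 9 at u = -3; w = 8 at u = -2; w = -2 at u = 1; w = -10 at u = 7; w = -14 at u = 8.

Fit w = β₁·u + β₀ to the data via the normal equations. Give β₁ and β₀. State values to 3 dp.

Compute the Gram sums: Σu·u = 143, Σu = 7, Σ1 = 6.
Right-hand side: Σu·w = -263, Σw = 0.
Δ = 143·6 − 7² = 809.
β₁ = ((-263)·6 − 7·0)/809 = -1578/809; β₀ = (143·0 − 7·(-263))/809 = 1841/809.

β₁ = -1.951, β₀ = 2.276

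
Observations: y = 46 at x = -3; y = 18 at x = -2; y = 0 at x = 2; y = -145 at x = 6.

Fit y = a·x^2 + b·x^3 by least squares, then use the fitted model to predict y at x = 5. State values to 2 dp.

ŷ = -75.15

Entries of MᵀM: Σx^2·x^2 = 1409, Σx^2·x^3 = 7533, Σx^3·x^3 = 47513.
Moment sums: Σx^2·y = -4734, Σx^3·y = -32706.
So MᵀM·[a, b]ᵀ = Mᵀy: [[1409, 7533]; [7533, 47513]]·[a, b]ᵀ = [-4734, -32706]ᵀ.
det = 1409·47513 − 7533² = 10199728.
a = ((-4734)·47513 − 7533·(-32706))/10199728 = 487449/231812; b = (1409·(-32706) − 7533·(-4734))/10199728 = -236853/231812.
At x = 5: ŷ = (487449/231812)·(25) + (-236853/231812)·(125) = -4355100/57953.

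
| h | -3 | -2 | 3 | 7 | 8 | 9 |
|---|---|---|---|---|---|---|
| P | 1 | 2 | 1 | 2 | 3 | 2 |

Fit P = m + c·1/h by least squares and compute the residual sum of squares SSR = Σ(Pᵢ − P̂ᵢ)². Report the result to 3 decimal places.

Sums needed: Σ1 = 6, Σ1/h = -61/504, Σ1/h·1/h = 132241/254016.
Right-hand side: ΣP = 11, Σ1/h·P = -59/504.
So MᵀM·[m, c]ᵀ = MᵀP: [[6, -61/504]; [-61/504, 132241/254016]]·[m, c]ᵀ = [11, -59/504]ᵀ.
Determinant 6·(132241/254016) − (-61/504)² = 789725/254016.
m = (11·(132241/254016) − (-61/504)·(-59/504))/(789725/254016) = 1451052/789725; c = (6·(-59/504) − (-61/504)·11)/(789725/254016) = 159768/789725.
Residuals: -608071/789725, 208282/789725, -714583/789725, 105574/789725, 898152/789725, 110646/789725; SSR = 2220806/789725.

SSR = 2.812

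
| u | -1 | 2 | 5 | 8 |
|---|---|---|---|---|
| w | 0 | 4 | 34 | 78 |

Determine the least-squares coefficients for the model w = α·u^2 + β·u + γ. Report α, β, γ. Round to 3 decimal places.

Sums needed: Σu^2·u^2 = 4738, Σu^2·u = 644, Σu^2 = 94, Σu·u = 94, Σu = 14, Σ1 = 4.
Right-hand side: Σu^2·w = 5858, Σu·w = 802, Σw = 116.
Normal equations: [[4738, 644, 94]; [644, 94, 14]; [94, 14, 4]]·[α, β, γ]ᵀ = [5858, 802, 116]ᵀ.
Row-reducing yields α = 10/9, β = 46/45, γ = -31/45.

α = 1.111, β = 1.022, γ = -0.689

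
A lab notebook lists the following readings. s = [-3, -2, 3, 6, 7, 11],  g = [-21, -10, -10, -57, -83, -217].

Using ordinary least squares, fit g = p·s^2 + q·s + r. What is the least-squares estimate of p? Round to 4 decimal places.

p = -1.9821

Entries of XᵀX: Σs^2·s^2 = 18516, Σs^2·s = 1882, Σs^2 = 228, Σs·s = 228, Σs = 22, Σ1 = 6.
And Σs^2·g = -32695, Σs·g = -3257, Σg = -398.
So XᵀX·[p, q, r]ᵀ = Xᵀg: [[18516, 1882, 228]; [1882, 228, 22]; [228, 22, 6]]·[p, q, r]ᵀ = [-32695, -3257, -398]ᵀ.
Row-reducing yields p = -531326/268059, q = 334327/178706, r = 1140685/536118.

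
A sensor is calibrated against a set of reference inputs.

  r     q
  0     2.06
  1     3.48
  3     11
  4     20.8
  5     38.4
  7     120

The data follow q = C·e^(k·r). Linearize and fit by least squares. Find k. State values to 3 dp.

Taking logs, ln q = k·r + ln C, so regress ln q on r.
Over the data: Σr = 20.0000, Σ(r)² = 100.0000, Σln q = 15.8381, Σr·ln q = 72.3333.
Normal system: [[100.0000, 20.0000]; [20.0000, 6]]·[k, ln C]ᵀ = [72.3333, 15.8381]ᵀ.
Solving (det = 200.0000): k = 0.58618, ln C = 0.68574.

k = 0.586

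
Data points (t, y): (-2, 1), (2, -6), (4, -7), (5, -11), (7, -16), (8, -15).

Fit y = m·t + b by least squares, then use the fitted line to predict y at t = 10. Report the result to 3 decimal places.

ŷ = -19.273

Normal-equation sums: Σt·t = 162, Σt = 24, Σ1 = 6.
And Σt·y = -329, Σy = -54.
Eliminating b: 6·(row 1) − 24·(row 2) gives 396·m = 6·(-329) − 24·(-54) = -678, so m = -113/66.
Then b = ((-54) − 24·(-113/66))/6 = -71/33.
At t = 10: ŷ = (-113/66)·(10) + (-71/33)·(1) = -212/11.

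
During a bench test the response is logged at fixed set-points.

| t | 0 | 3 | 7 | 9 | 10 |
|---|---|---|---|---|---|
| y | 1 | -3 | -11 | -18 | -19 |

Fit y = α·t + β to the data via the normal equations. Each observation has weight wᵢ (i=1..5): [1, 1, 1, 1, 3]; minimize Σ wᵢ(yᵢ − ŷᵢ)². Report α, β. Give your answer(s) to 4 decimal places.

α = -2.1042, β = 2.1577

The normal system XᵀWX·[α, β]ᵀ = XᵀWy is [[439, 49]; [49, 7]]·[α, β]ᵀ = [-818, -88]ᵀ.
Determinant 439·7 − 49² = 672.
α = ((-818)·7 − 49·(-88))/672 = -101/48; β = (439·(-88) − 49·(-818))/672 = 725/336.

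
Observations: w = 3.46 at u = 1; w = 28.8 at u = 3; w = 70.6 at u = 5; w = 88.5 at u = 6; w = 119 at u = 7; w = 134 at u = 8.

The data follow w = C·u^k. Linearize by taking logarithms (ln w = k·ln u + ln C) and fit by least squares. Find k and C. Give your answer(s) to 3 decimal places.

Taking logs, ln w = k·ln u + ln C, so regress ln w on ln u.
Σln u = 8.5252, Σ(ln u)² = 15.1183, Σln w = 23.0186, Σln u·ln w = 38.0602.
Normal system: [[15.1183, 8.5252]; [8.5252, 6]]·[k, ln C]ᵀ = [38.0602, 23.0186]ᵀ.
Δ = 15.1183·6 − (8.5252)² = 18.0313; k = (38.0602·6 − 8.5252·23.0186)/18.0313 = 1.78153, ln C = (15.1183·23.0186 − 8.5252·38.0602)/18.0313 = 1.30514, so C = exp(1.30514) = 3.68820.

k = 1.782, C = 3.688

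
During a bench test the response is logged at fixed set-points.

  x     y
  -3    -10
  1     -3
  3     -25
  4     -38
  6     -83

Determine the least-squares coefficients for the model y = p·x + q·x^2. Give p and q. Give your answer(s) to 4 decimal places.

p = -2.2717, q = -1.9100

AᵀA·[p, q]ᵀ = Aᵀy reads: 71·p + 281·q = -698;  281·p + 1715·q = -3914.
det = 71·1715 − 281² = 42804.
p = ((-698)·1715 − 281·(-3914))/42804 = -2701/1189; q = (71·(-3914) − 281·(-698))/42804 = -2271/1189.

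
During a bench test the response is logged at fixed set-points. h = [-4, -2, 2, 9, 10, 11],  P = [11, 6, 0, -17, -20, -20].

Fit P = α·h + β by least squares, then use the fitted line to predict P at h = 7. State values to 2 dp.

P̂ = -12.36

Setting ∂/∂α … = 0 gives: 326·α + 26·β = -629;  26·α + 6·β = -40.
Δ = 326·6 − 26² = 1280.
α = ((-629)·6 − 26·(-40))/1280 = -1367/640; β = (326·(-40) − 26·(-629))/1280 = 1657/640.
At h = 7: P̂ = (-1367/640)·(7) + (1657/640)·(1) = -989/80.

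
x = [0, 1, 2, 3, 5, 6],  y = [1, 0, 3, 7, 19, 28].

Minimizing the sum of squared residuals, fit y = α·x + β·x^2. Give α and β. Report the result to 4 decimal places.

α = -0.1997, β = 0.8090

Sums needed: Σx·x = 75, Σx·x^2 = 377, Σx^2·x^2 = 2019.
For Aᵀy: Σx·y = 290, Σx^2·y = 1558.
Normal equations: [[75, 377]; [377, 2019]]·[α, β]ᵀ = [290, 1558]ᵀ.
Δ = 75·2019 − 377² = 9296.
α = (290·2019 − 377·1558)/9296 = -116/581; β = (75·1558 − 377·290)/9296 = 470/581.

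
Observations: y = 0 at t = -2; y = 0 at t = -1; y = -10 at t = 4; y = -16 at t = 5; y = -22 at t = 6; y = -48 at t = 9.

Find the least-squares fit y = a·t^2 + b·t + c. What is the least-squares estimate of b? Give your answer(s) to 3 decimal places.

b = -0.580

Setting ∂/∂a … = 0 gives: 8755·a + 1125·b + 163·c = -5240;  1125·a + 163·b + 21·c = -684;  163·a + 21·b + 6·c = -96.
(Σt^2·t^2 = 8755, Σt^2·t = 1125, Σt^2 = 163, Σt·t = 163, Σt = 21, Σ1 = 6, Σt^2·y = -5240, Σt·y = -684, Σy = -96.)
Inverting the 3×3 Gram matrix, [a, b, c]ᵀ = [-63897/119672, -69441/119672, 8020/14959]ᵀ.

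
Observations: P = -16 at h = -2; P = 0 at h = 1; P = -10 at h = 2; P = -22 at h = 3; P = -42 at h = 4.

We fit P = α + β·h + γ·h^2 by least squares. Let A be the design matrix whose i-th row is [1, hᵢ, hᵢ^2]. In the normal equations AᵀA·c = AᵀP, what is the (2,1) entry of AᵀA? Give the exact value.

8

Row 2 ↔ basis h, column 1 ↔ basis 1, so (AᵀA)_{2,1} = Σᵢ h = (-2)·(1) + (1)·(1) + (2)·(1) + (3)·(1) + (4)·(1) = 8.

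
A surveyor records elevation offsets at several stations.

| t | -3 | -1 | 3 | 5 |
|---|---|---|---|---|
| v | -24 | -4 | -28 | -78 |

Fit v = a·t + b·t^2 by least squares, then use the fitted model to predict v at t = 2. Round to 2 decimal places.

With design matrix M, MᵀM = [[44, 124]; [124, 788]] and Mᵀv = [-398, -2422]ᵀ.
det = 44·788 − 124² = 19296.
a = ((-398)·788 − 124·(-2422))/19296 = -277/402; b = (44·(-2422) − 124·(-398))/19296 = -596/201.
At t = 2: v̂ = (-277/402)·(2) + (-596/201)·(4) = -887/67.

v̂ = -13.24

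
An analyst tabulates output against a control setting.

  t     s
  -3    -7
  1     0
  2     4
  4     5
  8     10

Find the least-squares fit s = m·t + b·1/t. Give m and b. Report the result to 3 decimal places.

m = 1.374, b = -0.024

Entries of XᵀX: Σt·t = 94, Σt·1/t = 5, Σ1/t·1/t = 829/576.
And Σt·s = 129, Σ1/t·s = 41/6.
So XᵀX·[m, b]ᵀ = Xᵀs: [[94, 5]; [5, 829/576]]·[m, b]ᵀ = [129, 41/6]ᵀ.
Δ = 94·(829/576) − 5² = 31763/288.
m = (129·(829/576) − 5·(41/6))/(31763/288) = 87261/63526; b = (94·(41/6) − 5·129)/(31763/288) = -768/31763.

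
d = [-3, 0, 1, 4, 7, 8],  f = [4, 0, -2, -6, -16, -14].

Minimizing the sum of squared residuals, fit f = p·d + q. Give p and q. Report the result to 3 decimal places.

Forming XᵀX = [[139, 17]; [17, 6]] and Xᵀf = [-262, -34]ᵀ gives XᵀX·[p, q]ᵀ = Xᵀf.
Eliminating q: 6·(row 1) − 17·(row 2) gives 545·p = 6·(-262) − 17·(-34) = -994, so p = -994/545.
Then q = ((-34) − 17·(-994/545))/6 = -272/545.

p = -1.824, q = -0.499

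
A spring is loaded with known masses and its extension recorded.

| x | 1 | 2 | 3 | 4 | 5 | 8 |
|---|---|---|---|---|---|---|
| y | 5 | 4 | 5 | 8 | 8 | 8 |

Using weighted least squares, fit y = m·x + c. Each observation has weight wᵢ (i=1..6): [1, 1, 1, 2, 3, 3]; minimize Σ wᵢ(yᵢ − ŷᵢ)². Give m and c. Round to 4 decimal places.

AᵀWA·[m, c]ᵀ = AᵀWy reads: 313·m + 53·c = 404;  53·m + 11·c = 78.
(Σwᵢ·x·x = 313, Σwᵢ·x = 53, Σwᵢ·1 = 11, Σwᵢ·x·y = 404, Σwᵢ·y = 78.)
Δ = 313·11 − 53² = 634.
m = (404·11 − 53·78)/634 = 155/317; c = (313·78 − 53·404)/634 = 1501/317.

m = 0.4890, c = 4.7350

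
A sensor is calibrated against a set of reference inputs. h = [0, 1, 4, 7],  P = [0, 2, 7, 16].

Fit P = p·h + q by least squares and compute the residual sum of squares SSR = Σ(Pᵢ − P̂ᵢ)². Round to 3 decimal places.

SSR = 3.117

Normal-equation sums: Σh·h = 66, Σh = 12, Σ1 = 4.
Moment sums: Σh·P = 142, ΣP = 25.
Normal equations: [[66, 12]; [12, 4]]·[p, q]ᵀ = [142, 25]ᵀ.
det = 66·4 − 12² = 120.
p = (142·4 − 12·25)/120 = 67/30; q = (66·25 − 12·142)/120 = -9/20.
Residuals: 9/20, 13/60, -89/60, 49/60; SSR = 187/60.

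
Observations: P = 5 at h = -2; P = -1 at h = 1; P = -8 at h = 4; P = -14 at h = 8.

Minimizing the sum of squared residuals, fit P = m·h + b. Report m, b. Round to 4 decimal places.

From the data, Σh·h = 85, Σh = 11, Σ1 = 4.
For MᵀP: Σh·P = -155, ΣP = -18.
Normal equations: [[85, 11]; [11, 4]]·[m, b]ᵀ = [-155, -18]ᵀ.
Eliminating b: 4·(row 1) − 11·(row 2) gives 219·m = 4·(-155) − 11·(-18) = -422, so m = -422/219.
Then b = ((-18) − 11·(-422/219))/4 = 175/219.

m = -1.9269, b = 0.7991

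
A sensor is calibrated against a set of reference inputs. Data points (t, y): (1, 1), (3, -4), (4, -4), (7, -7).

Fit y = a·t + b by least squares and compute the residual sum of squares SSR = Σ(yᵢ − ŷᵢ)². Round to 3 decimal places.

With design matrix X, XᵀX = [[75, 15]; [15, 4]] and Xᵀy = [-76, -14]ᵀ.
Determinant 75·4 − 15² = 75.
a = ((-76)·4 − 15·(-14))/75 = -94/75; b = (75·(-14) − 15·(-76))/75 = 6/5.
Residuals: 79/75, -36/25, -14/75, 43/75; SSR = 266/75.

SSR = 3.547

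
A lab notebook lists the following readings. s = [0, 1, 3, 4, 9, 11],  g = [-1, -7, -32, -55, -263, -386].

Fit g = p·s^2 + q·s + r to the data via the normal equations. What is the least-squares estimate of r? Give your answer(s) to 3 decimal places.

r = -1.370

Normal-equation sums: Σs^2·s^2 = 21540, Σs^2·s = 2152, Σs^2 = 228, Σs·s = 228, Σs = 28, Σ1 = 6.
Moment sums: Σs^2·g = -69184, Σs·g = -6936, Σg = -744.
AᵀA·[p, q, r]ᵀ = Aᵀg becomes [[21540, 2152, 228]; [2152, 228, 28]; [228, 28, 6]]·[p, q, r]ᵀ = [-69184, -6936, -744]ᵀ.
Row-reducing yields p = -39988/13035, q = -5638/4345, r = -1624/1185.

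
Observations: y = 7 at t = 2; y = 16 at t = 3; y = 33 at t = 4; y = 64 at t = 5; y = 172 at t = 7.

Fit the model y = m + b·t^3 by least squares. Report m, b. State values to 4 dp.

The normal equations are: 5·m + 567·b = 292;  567·m + 138163·b = 69596.
(Σ1 = 5, Σt^3 = 567, Σt^3·t^3 = 138163, Σy = 292, Σt^3·y = 69596.)
Determinant 5·138163 − 567² = 369326.
m = (292·138163 − 567·69596)/369326 = 441332/184663; b = (5·69596 − 567·292)/369326 = 91208/184663.

m = 2.3899, b = 0.4939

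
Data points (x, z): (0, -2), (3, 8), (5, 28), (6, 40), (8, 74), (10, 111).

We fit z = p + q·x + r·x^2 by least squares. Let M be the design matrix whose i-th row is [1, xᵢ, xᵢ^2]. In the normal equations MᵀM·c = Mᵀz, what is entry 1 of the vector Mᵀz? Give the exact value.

259

Entry 1 ↔ basis 1, so (Mᵀz)_{1} = Σᵢ zᵢ = (1)·(-2) + (1)·(8) + (1)·(28) + (1)·(40) + (1)·(74) + (1)·(111) = 259.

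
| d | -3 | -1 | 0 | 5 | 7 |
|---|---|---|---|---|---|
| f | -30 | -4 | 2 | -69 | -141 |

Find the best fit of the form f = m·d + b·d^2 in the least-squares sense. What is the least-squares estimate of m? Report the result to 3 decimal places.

m = 1.064

Forming XᵀX = [[84, 440]; [440, 3108]] and Xᵀf = [-1238, -8908]ᵀ gives XᵀX·[m, b]ᵀ = Xᵀf.
det = 84·3108 − 440² = 67472.
m = ((-1238)·3108 − 440·(-8908))/67472 = 8977/8434; b = (84·(-8908) − 440·(-1238))/67472 = -12722/4217.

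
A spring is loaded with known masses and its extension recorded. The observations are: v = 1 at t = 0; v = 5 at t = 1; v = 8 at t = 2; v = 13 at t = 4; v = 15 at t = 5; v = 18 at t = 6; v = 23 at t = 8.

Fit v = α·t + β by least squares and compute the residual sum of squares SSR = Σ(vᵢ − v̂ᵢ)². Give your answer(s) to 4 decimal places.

The normal equations are: 146·α + 26·β = 440;  26·α + 7·β = 83.
Eliminating β: 7·(row 1) − 26·(row 2) gives 346·α = 7·440 − 26·83 = 922, so α = 461/173.
Then β = (83 − 26·(461/173))/7 = 339/173.
Residuals: -166/173, 65/173, 123/173, 66/173, -49/173, 9/173, -48/173; SSR = 324/173.

SSR = 1.8728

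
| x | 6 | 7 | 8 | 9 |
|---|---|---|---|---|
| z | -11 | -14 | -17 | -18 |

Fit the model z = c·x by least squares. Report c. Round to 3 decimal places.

From the data, Σx·x = 230.
Moment sums: Σx·z = -462.
AᵀA·[c]ᵀ = Aᵀz becomes [[230]]·[c]ᵀ = [-462]ᵀ.
c = (-462)/230 = -2.0087.

c = -2.009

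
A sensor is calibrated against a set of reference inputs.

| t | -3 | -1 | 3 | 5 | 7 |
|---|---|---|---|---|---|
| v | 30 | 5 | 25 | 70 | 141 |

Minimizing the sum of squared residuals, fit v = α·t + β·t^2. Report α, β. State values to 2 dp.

Normal-equation sums: Σt·t = 93, Σt·t^2 = 467, Σt^2·t^2 = 3189.
For Aᵀv: Σt·v = 1317, Σt^2·v = 9159.
AᵀA·[α, β]ᵀ = Aᵀv becomes [[93, 467]; [467, 3189]]·[α, β]ᵀ = [1317, 9159]ᵀ.
Eliminating β: 3189·(row 1) − 467·(row 2) gives 78488·α = 3189·1317 − 467·9159 = -77340, so α = -19335/19622.
Then β = (9159 − 467·(-19335/19622))/3189 = 59187/19622.

α = -0.99, β = 3.02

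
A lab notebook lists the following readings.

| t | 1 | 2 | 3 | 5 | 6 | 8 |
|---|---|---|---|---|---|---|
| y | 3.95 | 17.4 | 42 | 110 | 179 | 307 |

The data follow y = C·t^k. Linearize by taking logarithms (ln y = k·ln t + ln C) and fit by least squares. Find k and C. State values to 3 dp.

Taking logs, ln y = k·ln t + ln C, so regress ln y on ln t.
Σln t = 7.2724, Σ(ln t)² = 11.8122, Σln y = 23.5826, Σln t·ln y = 34.8545.
Normal system: [[11.8122, 7.2724]; [7.2724, 6]]·[k, ln C]ᵀ = [34.8545, 23.5826]ᵀ.
Δ = 11.8122·6 − (7.2724)² = 17.9853; k = (34.8545·6 − 7.2724·23.5826)/17.9853 = 2.09201, ln C = (11.8122·23.5826 − 7.2724·34.8545)/17.9853 = 1.39477, so C = exp(1.39477) = 4.03406.

k = 2.092, C = 4.034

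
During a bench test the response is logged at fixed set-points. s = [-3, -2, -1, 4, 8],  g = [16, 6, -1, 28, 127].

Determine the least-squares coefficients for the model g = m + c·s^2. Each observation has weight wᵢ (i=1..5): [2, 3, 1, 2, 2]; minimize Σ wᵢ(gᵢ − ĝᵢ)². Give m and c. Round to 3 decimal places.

Compute the Gram sums: Σwᵢ·1 = 10, Σwᵢ·s^2 = 191, Σwᵢ·s^2·s^2 = 8915.
And Σwᵢ·g = 359, Σwᵢ·s^2·g = 17511.
Normal equations: [[10, 191]; [191, 8915]]·[m, c]ᵀ = [359, 17511]ᵀ.
Δ = 10·8915 − 191² = 52669.
m = (359·8915 − 191·17511)/52669 = -144116/52669; c = (10·17511 − 191·359)/52669 = 106541/52669.

m = -2.736, c = 2.023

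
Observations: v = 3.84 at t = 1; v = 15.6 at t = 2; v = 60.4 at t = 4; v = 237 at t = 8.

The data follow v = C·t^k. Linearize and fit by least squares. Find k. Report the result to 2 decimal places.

Let Y = ln v. Fitting Y = k·ln t + ln C by least squares:
Σln t = 4.1589, Σ(ln t)² = 6.7263, Σln v = 13.6618, Σln t·ln v = 18.9600.
Normal system: [[6.7263, 4.1589]; [4.1589, 4]]·[k, ln C]ᵀ = [18.9600, 13.6618]ᵀ.
Δ = 6.7263·4 − (4.1589)² = 9.6091; k = (18.9600·4 − 4.1589·13.6618)/9.6091 = 1.97959, ln C = (6.7263·13.6618 − 4.1589·18.9600)/9.6091 = 1.35723.

k = 1.98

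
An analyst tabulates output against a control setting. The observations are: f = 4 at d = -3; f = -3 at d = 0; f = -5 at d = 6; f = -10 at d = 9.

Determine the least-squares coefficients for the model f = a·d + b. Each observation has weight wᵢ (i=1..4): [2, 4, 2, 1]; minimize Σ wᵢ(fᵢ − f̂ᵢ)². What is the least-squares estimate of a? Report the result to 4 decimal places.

a = -0.9178

The normal system MᵀWM·[a, b]ᵀ = MᵀWf is [[171, 15]; [15, 9]]·[a, b]ᵀ = [-174, -24]ᵀ.
Determinant 171·9 − 15² = 1314.
a = ((-174)·9 − 15·(-24))/1314 = -67/73; b = (171·(-24) − 15·(-174))/1314 = -83/73.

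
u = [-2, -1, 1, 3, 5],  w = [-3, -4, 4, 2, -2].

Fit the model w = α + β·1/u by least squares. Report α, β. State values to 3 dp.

α = -0.627, β = 4.076

Entries of MᵀM: Σ1 = 5, Σ1/u = 1/30, Σ1/u·1/u = 2161/900.
For Mᵀw: Σw = -3, Σ1/u·w = 293/30.
det = 5·(2161/900) − (1/30)² = 2701/225.
α = ((-3)·(2161/900) − (1/30)·(293/30))/(2701/225) = -1694/2701; β = (5·(293/30) − (1/30)·(-3))/(2701/225) = 11010/2701.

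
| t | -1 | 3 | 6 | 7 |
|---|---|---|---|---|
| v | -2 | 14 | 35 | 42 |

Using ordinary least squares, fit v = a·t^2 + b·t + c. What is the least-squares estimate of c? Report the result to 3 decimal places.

c = 0.922

With design matrix M, MᵀM = [[3779, 585, 95]; [585, 95, 15]; [95, 15, 4]] and Mᵀv = [3442, 548, 89]ᵀ.
Inverting the 3×3 Gram matrix, [a, b, c]ᵀ = [123/334, 5603/1670, 154/167]ᵀ.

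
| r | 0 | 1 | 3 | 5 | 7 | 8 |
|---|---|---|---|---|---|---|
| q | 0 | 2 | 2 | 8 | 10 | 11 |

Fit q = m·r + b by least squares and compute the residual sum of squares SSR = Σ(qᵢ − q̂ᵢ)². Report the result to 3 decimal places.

SSR = 6.192

Setting ∂/∂m … = 0 gives: 148·m + 24·b = 206;  24·m + 6·b = 33.
(Σr·r = 148, Σr = 24, Σ1 = 6, Σr·q = 206, Σq = 33.)
Δ = 148·6 − 24² = 312.
m = (206·6 − 24·33)/312 = 37/26; b = (148·33 − 24·206)/312 = -5/26.
Residuals: 5/26, 10/13, -27/13, 14/13, 3/13, -5/26; SSR = 161/26.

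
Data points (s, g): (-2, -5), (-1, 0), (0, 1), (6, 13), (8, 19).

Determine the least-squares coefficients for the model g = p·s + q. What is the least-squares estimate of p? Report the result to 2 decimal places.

p = 2.21

With design matrix X, XᵀX = [[105, 11]; [11, 5]] and Xᵀg = [240, 28]ᵀ.
det = 105·5 − 11² = 404.
p = (240·5 − 11·28)/404 = 223/101; q = (105·28 − 11·240)/404 = 75/101.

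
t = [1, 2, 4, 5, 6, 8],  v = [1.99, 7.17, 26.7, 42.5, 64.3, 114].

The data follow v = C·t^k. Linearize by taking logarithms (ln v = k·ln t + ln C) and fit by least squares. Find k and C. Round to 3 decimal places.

Taking logs, ln v = k·ln t + ln C, so regress ln v on ln t.
XᵀX = [[12.5270, 7.5601]; [7.5601, 6]], rhs = [29.2623, 18.5920]ᵀ  (here Σln t = 7.5601, Σ(ln t)² = 12.5270, Σln v = 18.5920, Σln t·ln v = 29.2623).
Solving (det = 18.0074): k = 1.94459, ln C = 0.64845, so C = exp(0.64845) = 1.91258.

k = 1.945, C = 1.913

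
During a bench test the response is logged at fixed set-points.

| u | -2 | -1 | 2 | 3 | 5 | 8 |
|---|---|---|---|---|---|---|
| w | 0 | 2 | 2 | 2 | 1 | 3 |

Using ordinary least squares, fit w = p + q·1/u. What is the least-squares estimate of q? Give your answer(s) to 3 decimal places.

q = 0.492

The normal equations are: 6·p + (-41/120)·q = 10;  (-41/120)·p + (24001/14400)·q = 29/120.
Eliminating q: (24001/14400)·(row 1) − (-41/120)·(row 2) gives (5693/576)·p = (24001/14400)·10 − (-41/120)·(29/120) = 241199/14400, so p = 241199/142325.
Then q = ((29/120) − (-41/120)·(241199/142325))/(24001/14400) = 14016/28465.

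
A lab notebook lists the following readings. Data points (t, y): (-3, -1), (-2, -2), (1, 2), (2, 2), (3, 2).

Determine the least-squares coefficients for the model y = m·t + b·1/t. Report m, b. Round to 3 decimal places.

m = 0.359, b = 1.860

Forming AᵀA = [[27, 5]; [5, 31/18]] and Aᵀy = [19, 5]ᵀ gives AᵀA·[m, b]ᵀ = Aᵀy.
Δ = 27·(31/18) − 5² = 43/2.
m = (19·(31/18) − 5·5)/(43/2) = 139/387; b = (27·5 − 5·19)/(43/2) = 80/43.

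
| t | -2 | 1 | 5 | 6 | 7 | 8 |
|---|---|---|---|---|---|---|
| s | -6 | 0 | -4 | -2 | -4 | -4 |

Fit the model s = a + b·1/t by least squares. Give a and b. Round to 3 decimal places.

a = -4.093, b = 4.017

XᵀX·[a, b]ᵀ = Xᵀs reads: 6·a + (953/840)·b = -20;  (953/840)·a + (955249/705600)·b = 167/210.
(Σ1 = 6, Σ1/t = 953/840, Σ1/t·1/t = 955249/705600, Σs = -20, Σ1/t·s = 167/210.)
Eliminating b: (955249/705600)·(row 1) − (953/840)·(row 2) gives (964657/141120)·a = (955249/705600)·(-20) − (953/840)·(167/210) = -411283/14700, so a = -19741584/4823285.
Then b = ((167/210) − (953/840)·(-19741584/4823285))/(955249/705600) = 3875424/964657.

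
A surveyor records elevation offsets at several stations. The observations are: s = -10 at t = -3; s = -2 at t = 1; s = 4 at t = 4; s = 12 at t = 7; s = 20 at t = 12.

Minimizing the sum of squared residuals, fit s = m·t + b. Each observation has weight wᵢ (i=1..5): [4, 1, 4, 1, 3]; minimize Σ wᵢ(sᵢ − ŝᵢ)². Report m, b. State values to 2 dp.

Setting ∂/∂m … = 0 gives: 582·m + 48·b = 986;  48·m + 13·b = 46.
(Σwᵢ·t·t = 582, Σwᵢ·t = 48, Σwᵢ·1 = 13, Σwᵢ·t·s = 986, Σwᵢ·s = 46.)
Eliminating b: 13·(row 1) − 48·(row 2) gives 5262·m = 13·986 − 48·46 = 10610, so m = 5305/2631.
Then b = (46 − 48·(5305/2631))/13 = -3426/877.

m = 2.02, b = -3.91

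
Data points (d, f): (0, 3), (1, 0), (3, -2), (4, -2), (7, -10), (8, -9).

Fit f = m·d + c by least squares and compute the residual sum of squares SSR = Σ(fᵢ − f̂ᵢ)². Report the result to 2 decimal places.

SSR = 7.52

Setting ∂/∂m … = 0 gives: 139·m + 23·c = -156;  23·m + 6·c = -20.
det = 139·6 − 23² = 305.
m = ((-156)·6 − 23·(-20))/305 = -476/305; c = (139·(-20) − 23·(-156))/305 = 808/305.
Residuals: 107/305, -332/305, 2/61, 486/305, -526/305, 51/61; SSR = 2294/305.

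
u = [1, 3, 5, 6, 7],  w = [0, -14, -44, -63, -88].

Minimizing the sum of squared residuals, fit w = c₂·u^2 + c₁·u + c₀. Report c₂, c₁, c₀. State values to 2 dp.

Forming XᵀX = [[4404, 712, 120]; [712, 120, 22]; [120, 22, 5]] and Xᵀw = [-7806, -1256, -209]ᵀ gives XᵀX·[c₂, c₁, c₀]ᵀ = Xᵀw.
Row-reducing yields c₂ = -1769/938, c₁ = 429/938, c₀ = 680/469.

c₂ = -1.89, c₁ = 0.46, c₀ = 1.45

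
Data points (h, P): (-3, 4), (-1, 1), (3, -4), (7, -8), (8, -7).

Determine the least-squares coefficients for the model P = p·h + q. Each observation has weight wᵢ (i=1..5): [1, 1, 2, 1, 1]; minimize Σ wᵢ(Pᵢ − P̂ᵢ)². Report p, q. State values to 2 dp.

The normal system MᵀWM·[p, q]ᵀ = MᵀWP is [[141, 17]; [17, 6]]·[p, q]ᵀ = [-149, -18]ᵀ.
det = 141·6 − 17² = 557.
p = ((-149)·6 − 17·(-18))/557 = -588/557; q = (141·(-18) − 17·(-149))/557 = -5/557.

p = -1.06, q = -0.01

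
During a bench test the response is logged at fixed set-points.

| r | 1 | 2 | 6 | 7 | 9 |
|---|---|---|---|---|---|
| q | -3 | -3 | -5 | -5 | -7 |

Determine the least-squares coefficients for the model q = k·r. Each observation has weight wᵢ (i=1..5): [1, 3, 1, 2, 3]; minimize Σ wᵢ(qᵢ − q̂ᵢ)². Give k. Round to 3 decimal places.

k = -0.795

XᵀWX·[k]ᵀ = XᵀWq reads: 390·k = -310.
Hence k = -310 / 390 ≈ -0.794872.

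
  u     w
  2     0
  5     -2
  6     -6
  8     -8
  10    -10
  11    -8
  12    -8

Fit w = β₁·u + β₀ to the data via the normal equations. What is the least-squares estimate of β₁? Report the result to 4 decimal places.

The normal equations are: 494·β₁ + 54·β₀ = -394;  54·β₁ + 7·β₀ = -42.
(Σu·u = 494, Σu = 54, Σ1 = 7, Σu·w = -394, Σw = -42.)
Δ = 494·7 − 54² = 542.
β₁ = ((-394)·7 − 54·(-42))/542 = -245/271; β₀ = (494·(-42) − 54·(-394))/542 = 264/271.

β₁ = -0.9041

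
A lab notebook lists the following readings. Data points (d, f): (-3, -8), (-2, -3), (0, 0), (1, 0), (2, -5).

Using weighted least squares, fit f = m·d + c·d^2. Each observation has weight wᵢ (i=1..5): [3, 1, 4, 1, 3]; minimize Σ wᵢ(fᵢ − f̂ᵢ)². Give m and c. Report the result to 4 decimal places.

Compute the Gram sums: Σwᵢ·d·d = 44, Σwᵢ·d·d^2 = -64, Σwᵢ·d^2·d^2 = 308.
And Σwᵢ·d·f = 48, Σwᵢ·d^2·f = -288.
Normal equations: [[44, -64]; [-64, 308]]·[m, c]ᵀ = [48, -288]ᵀ.
Eliminating c: 308·(row 1) − (-64)·(row 2) gives 9456·m = 308·48 − (-64)·(-288) = -3648, so m = -76/197.
Then c = ((-288) − (-64)·(-76/197))/308 = -200/197.

m = -0.3858, c = -1.0152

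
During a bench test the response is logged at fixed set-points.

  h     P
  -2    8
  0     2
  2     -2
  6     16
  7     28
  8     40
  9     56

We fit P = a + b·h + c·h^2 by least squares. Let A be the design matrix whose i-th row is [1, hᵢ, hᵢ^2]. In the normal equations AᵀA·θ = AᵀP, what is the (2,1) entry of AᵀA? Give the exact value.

Row 2 ↔ basis h, column 1 ↔ basis 1, so (AᵀA)_{2,1} = Σᵢ h = (-2)·(1) + (0)·(1) + (2)·(1) + (6)·(1) + (7)·(1) + (8)·(1) + (9)·(1) = 30.

30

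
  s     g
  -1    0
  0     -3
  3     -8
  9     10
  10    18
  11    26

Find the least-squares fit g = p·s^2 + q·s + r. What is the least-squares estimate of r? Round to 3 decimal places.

Sums needed: Σs^2·s^2 = 31284, Σs^2·s = 3086, Σs^2 = 312, Σs·s = 312, Σs = 32, Σ1 = 6.
And Σs^2·g = 5684, Σs·g = 532, Σg = 43.
So XᵀX·[p, q, r]ᵀ = Xᵀg: [[31284, 3086, 312]; [3086, 312, 32]; [312, 32, 6]]·[p, q, r]ᵀ = [5684, 532, 43]ᵀ.
Solving the 3×3 system (Gaussian elimination) gives p = 42694/79797, q = -86224/26599, r = -537251/159594.

r = -3.366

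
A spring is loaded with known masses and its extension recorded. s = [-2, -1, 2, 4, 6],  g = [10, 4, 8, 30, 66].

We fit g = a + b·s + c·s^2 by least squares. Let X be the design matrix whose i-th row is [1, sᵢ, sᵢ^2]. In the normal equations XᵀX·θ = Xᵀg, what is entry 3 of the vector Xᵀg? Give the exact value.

Entry 3 ↔ basis s^2, so (Xᵀg)_{3} = Σᵢ (s^2)·gᵢ = (4)·(10) + (1)·(4) + (4)·(8) + (16)·(30) + (36)·(66) = 2932.

2932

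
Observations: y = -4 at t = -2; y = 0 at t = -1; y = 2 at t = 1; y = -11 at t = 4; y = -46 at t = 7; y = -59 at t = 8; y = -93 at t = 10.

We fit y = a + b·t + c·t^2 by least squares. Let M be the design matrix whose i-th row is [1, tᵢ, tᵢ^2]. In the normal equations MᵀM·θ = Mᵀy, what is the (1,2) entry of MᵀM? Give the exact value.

Row 1 ↔ basis 1, column 2 ↔ basis t, so (MᵀM)_{1,2} = Σᵢ t = (1)·(-2) + (1)·(-1) + (1)·(1) + (1)·(4) + (1)·(7) + (1)·(8) + (1)·(10) = 27.

27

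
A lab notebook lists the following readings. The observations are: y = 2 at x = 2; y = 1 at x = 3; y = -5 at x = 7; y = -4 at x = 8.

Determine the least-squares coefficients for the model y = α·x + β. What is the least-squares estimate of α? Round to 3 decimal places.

α = -1.154

Entries of MᵀM: Σx·x = 126, Σx = 20, Σ1 = 4.
Right-hand side: Σx·y = -60, Σy = -6.
det = 126·4 − 20² = 104.
α = ((-60)·4 − 20·(-6))/104 = -15/13; β = (126·(-6) − 20·(-60))/104 = 111/26.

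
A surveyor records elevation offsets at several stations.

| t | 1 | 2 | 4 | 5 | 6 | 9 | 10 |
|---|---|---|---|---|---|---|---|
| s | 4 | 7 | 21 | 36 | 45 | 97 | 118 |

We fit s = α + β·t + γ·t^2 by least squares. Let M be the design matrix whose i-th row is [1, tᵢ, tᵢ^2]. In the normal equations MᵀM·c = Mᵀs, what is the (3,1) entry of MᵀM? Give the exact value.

Row 3 ↔ basis t^2, column 1 ↔ basis 1, so (MᵀM)_{3,1} = Σᵢ t^2 = (1)·(1) + (4)·(1) + (16)·(1) + (25)·(1) + (36)·(1) + (81)·(1) + (100)·(1) = 263.

263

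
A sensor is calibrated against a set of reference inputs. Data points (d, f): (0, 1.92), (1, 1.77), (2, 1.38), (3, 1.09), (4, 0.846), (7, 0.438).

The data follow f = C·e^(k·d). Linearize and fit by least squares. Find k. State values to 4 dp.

With ln fᵢ as the transformed response and dᵢ as the regressor:
AᵀA = [[79.0000, 17.0000]; [17.0000, 6]], rhs = [-4.9740, 0.6388]ᵀ  (here Σd = 17.0000, Σ(d)² = 79.0000, Σln f = 0.6388, Σd·ln f = -4.9740).
Δ = 79.0000·6 − (17.0000)² = 185.0000; k = (-4.9740·6 − 17.0000·0.6388)/185.0000 = -0.22002, ln C = (79.0000·0.6388 − 17.0000·-4.9740)/185.0000 = 0.72985.

k = -0.2200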